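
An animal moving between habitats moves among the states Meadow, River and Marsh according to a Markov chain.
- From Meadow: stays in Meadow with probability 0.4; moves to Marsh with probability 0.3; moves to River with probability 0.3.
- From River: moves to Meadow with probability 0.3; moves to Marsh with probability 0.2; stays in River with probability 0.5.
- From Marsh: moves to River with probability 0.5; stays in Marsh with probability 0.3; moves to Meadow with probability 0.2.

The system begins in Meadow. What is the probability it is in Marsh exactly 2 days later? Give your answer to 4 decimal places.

Sum over the intermediate state after 1 day:
P = P(Meadow→Meadow)·P(Meadow→Marsh) + P(Meadow→River)·P(River→Marsh) + P(Meadow→Marsh)·P(Marsh→Marsh)
  = 0.4×0.3 + 0.3×0.2 + 0.3×0.3
  = 0.1200 + 0.0600 + 0.0900 = 0.2700

0.2700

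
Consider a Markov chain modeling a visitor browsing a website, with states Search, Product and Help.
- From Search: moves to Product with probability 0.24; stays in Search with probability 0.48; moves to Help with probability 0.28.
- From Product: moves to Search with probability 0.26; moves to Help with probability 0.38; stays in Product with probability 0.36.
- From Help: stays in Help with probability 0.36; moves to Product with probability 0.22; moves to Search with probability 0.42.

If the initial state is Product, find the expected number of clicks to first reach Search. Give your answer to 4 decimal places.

3.1288

Let t(s) be the expected number of clicks to first reach Search from state s, with t(Search) = 0. Conditioning on the first click:
t(Product) = 1 + 0.36·t(Product) + 0.38·t(Help)
t(Help) = 1 + 0.22·t(Product) + 0.36·t(Help)
Solving: t(Product) = 3.1288, t(Help) = 2.6380.
Expected clicks from Product to Search: 3.1288.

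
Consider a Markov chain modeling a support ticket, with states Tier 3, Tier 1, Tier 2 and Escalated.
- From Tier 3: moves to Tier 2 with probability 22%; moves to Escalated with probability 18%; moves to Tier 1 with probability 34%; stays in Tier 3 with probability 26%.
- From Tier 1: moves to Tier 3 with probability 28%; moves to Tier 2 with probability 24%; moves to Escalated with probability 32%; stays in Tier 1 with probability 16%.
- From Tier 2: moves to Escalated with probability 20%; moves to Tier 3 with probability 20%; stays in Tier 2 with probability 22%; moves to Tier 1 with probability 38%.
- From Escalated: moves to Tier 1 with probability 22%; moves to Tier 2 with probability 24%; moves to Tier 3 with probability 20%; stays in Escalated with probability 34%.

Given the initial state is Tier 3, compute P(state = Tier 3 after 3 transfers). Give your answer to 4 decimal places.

Propagate the distribution vector 3 transfers from Tier 3.
After 0 transfers: (1.0000, 0.0000, 0.0000, 0.0000)
After 1 transfer: (0.2600, 0.3400, 0.2200, 0.1800)
After 2 transfers: (0.2428, 0.2660, 0.2304, 0.2608)
After 3 transfers: (0.2358, 0.2700, 0.2305, 0.2636)
P(in Tier 3 after 3 transfers) = 0.2358

0.2358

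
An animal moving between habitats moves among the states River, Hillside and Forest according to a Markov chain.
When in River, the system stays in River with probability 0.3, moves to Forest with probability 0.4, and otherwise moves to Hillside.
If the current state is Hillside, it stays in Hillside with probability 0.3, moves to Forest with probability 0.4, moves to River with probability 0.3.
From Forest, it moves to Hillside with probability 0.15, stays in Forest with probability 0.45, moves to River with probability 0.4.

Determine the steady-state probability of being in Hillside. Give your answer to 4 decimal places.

0.2368

Let the stationary distribution be π with π = πP and π_1 + π_2 + π_3 = 1.
π_1 = 0.3·π_1 + 0.3·π_2 + 0.4·π_3
π_2 = 0.3·π_1 + 0.3·π_2 + 0.15·π_3
Solving with the normalization constraint gives π = (0.3421, 0.2368, 0.4211).
So the stationary probability of Hillside is 0.2368.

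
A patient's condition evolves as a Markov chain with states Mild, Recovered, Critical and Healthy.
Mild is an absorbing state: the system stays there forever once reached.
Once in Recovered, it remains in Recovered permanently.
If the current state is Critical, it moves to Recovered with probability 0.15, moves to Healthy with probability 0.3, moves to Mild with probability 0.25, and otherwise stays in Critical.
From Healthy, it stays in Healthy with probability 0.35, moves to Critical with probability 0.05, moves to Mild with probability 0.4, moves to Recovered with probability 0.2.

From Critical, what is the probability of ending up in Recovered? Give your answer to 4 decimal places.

Let h(s) be the probability of absorption at Recovered starting from transient state s. Then h(Recovered) = 1 and h(Mild) = 0. By first-step analysis:
h(Critical) = 0.25·0 + 0.15·1 + 0.3·h(Critical) + 0.3·h(Healthy)
h(Healthy) = 0.4·0 + 0.2·1 + 0.05·h(Critical) + 0.35·h(Healthy)
Solving: h(Critical) = 0.3580, h(Healthy) = 0.3352.
Starting from Critical, the probability is 0.3580.

0.3580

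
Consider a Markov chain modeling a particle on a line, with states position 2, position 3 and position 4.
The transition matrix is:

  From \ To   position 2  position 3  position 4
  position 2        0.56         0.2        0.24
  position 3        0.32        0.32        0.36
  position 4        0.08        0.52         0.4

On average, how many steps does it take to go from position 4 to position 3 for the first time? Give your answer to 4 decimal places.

Let t(s) be the expected number of steps to first reach position 3 from state s, with t(position 3) = 0. Conditioning on the first step:
t(position 2) = 1 + 0.56·t(position 2) + 0.24·t(position 4)
t(position 4) = 1 + 0.08·t(position 2) + 0.4·t(position 4)
Solving: t(position 2) = 3.4314, t(position 4) = 2.1242.
Expected steps from position 4 to position 3: 2.1242.

2.1242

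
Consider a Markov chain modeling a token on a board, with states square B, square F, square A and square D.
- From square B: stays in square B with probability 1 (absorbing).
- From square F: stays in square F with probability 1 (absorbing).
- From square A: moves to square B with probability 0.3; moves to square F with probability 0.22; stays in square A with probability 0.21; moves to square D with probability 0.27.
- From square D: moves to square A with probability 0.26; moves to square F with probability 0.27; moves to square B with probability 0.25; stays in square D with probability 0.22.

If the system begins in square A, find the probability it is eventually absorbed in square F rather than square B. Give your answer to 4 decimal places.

Let h(s) be the probability of absorption at square F starting from transient state s. Then h(square F) = 1 and h(square B) = 0. By first-step analysis:
h(square A) = 0.3·0 + 0.22·1 + 0.21·h(square A) + 0.27·h(square D)
h(square D) = 0.25·0 + 0.27·1 + 0.26·h(square A) + 0.22·h(square D)
Solving: h(square A) = 0.4478, h(square D) = 0.4954.
Starting from square A, the probability is 0.4478.

0.4478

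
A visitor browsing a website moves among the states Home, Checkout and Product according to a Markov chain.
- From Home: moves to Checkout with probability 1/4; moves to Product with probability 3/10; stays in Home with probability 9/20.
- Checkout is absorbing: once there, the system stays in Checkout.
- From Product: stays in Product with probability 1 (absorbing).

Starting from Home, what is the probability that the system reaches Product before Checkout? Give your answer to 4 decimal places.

0.5455

Let h(s) be the probability of absorption at Product starting from transient state s. Then h(Product) = 1 and h(Checkout) = 0. By first-step analysis:
h(Home) = 0.45·h(Home) + 0.25·0 + 0.3·1
Solving: h(Home) = 0.5455.
Starting from Home, the probability is 0.5455.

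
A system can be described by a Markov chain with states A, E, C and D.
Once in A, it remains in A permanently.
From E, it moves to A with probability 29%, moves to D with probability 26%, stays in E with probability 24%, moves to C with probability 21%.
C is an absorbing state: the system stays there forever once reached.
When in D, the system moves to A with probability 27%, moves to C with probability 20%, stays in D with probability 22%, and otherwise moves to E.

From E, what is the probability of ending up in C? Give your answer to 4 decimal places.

Let h(s) be the probability of absorption at C starting from transient state s. Then h(C) = 1 and h(A) = 0. By first-step analysis:
h(E) = 0.29·0 + 0.24·h(E) + 0.21·1 + 0.26·h(D)
h(D) = 0.27·0 + 0.31·h(E) + 0.2·1 + 0.22·h(D)
Solving: h(E) = 0.4213, h(D) = 0.4239.
Starting from E, the probability is 0.4213.

0.4213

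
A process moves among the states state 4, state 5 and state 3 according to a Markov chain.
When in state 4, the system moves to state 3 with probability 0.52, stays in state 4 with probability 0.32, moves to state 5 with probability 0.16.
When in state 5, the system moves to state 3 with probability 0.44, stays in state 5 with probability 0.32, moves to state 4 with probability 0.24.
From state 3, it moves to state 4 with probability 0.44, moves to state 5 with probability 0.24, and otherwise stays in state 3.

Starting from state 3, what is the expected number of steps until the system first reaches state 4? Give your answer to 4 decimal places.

Let t(s) be the expected number of steps to first reach state 4 from state s, with t(state 4) = 0. Conditioning on the first step:
t(state 5) = 1 + 0.32·t(state 5) + 0.44·t(state 3)
t(state 3) = 1 + 0.24·t(state 5) + 0.32·t(state 3)
Solving: t(state 5) = 3.1390, t(state 3) = 2.5785.
Expected steps from state 3 to state 4: 2.5785.

2.5785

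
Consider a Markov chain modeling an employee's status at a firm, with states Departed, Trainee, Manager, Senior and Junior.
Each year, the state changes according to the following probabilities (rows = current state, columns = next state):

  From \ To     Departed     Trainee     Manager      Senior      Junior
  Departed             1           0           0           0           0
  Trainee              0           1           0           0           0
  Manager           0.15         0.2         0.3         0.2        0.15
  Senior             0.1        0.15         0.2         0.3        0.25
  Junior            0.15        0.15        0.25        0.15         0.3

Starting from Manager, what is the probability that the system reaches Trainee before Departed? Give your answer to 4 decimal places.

Let h(s) be the probability of absorption at Trainee starting from transient state s. Then h(Trainee) = 1 and h(Departed) = 0. By first-step analysis:
h(Manager) = 0.15·0 + 0.2·1 + 0.3·h(Manager) + 0.2·h(Senior) + 0.15·h(Junior)
h(Senior) = 0.1·0 + 0.15·1 + 0.2·h(Manager) + 0.3·h(Senior) + 0.25·h(Junior)
h(Junior) = 0.15·0 + 0.15·1 + 0.25·h(Manager) + 0.15·h(Senior) + 0.3·h(Junior)
Solving: h(Manager) = 0.5626, h(Senior) = 0.5667, h(Junior) = 0.5367.
Starting from Manager, the probability is 0.5626.

0.5626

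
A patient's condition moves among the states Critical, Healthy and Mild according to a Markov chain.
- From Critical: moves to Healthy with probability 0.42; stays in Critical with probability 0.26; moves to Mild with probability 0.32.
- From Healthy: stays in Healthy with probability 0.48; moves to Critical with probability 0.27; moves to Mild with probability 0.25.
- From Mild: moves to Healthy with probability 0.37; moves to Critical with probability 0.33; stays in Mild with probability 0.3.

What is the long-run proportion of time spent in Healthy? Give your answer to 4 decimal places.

Let the stationary distribution be π with π = πP and π_1 + π_2 + π_3 = 1.
π_1 = 0.26·π_1 + 0.27·π_2 + 0.33·π_3
π_2 = 0.42·π_1 + 0.48·π_2 + 0.37·π_3
Solving with the normalization constraint gives π = (0.2842, 0.4317, 0.2841).
So the stationary probability of Healthy is 0.4317.

0.4317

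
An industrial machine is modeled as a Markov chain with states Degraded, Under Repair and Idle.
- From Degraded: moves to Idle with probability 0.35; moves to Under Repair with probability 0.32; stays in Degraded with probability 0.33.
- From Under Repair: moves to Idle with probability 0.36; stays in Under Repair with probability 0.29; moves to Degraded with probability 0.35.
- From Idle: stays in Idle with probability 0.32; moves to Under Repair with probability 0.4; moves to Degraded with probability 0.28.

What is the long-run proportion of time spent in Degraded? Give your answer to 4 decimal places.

Let the stationary distribution be π with π = πP and π_1 + π_2 + π_3 = 1.
π_1 = 0.33·π_1 + 0.35·π_2 + 0.28·π_3
π_2 = 0.32·π_1 + 0.29·π_2 + 0.4·π_3
Solving with the normalization constraint gives π = (0.3196, 0.3373, 0.3431).
So the stationary probability of Degraded is 0.3196.

0.3196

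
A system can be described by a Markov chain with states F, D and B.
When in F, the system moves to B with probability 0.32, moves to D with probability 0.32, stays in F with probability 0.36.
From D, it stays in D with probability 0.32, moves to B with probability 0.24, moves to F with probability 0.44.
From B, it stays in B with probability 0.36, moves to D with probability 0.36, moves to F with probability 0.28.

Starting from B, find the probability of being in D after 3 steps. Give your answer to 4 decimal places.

Propagate the distribution vector 3 steps from B.
After 0 steps: (0.0000, 0.0000, 1.0000)
After 1 step: (0.2800, 0.3600, 0.3600)
After 2 steps: (0.3600, 0.3344, 0.3056)
After 3 steps: (0.3623, 0.3322, 0.3055)
P(in D after 3 steps) = 0.3322

0.3322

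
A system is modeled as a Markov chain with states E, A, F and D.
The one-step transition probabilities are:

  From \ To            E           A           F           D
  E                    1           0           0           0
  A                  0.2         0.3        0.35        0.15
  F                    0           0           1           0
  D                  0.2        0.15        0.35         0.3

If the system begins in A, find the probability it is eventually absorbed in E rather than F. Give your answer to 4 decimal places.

Let h(s) be the probability of absorption at E starting from transient state s. Then h(E) = 1 and h(F) = 0. By first-step analysis:
h(A) = 0.2·1 + 0.3·h(A) + 0.35·0 + 0.15·h(D)
h(D) = 0.2·1 + 0.15·h(A) + 0.35·0 + 0.3·h(D)
Solving: h(A) = 0.3636, h(D) = 0.3636.
Starting from A, the probability is 0.3636.

0.3636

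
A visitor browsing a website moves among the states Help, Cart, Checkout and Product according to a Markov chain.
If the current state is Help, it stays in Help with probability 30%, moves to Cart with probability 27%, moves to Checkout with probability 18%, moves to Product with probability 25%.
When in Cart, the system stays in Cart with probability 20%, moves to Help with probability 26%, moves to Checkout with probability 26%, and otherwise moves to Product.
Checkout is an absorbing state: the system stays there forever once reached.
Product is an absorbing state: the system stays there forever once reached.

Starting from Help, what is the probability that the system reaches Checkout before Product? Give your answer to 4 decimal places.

0.4373

Let h(s) be the probability of absorption at Checkout starting from transient state s. Then h(Checkout) = 1 and h(Product) = 0. By first-step analysis:
h(Help) = 0.3·h(Help) + 0.27·h(Cart) + 0.18·1 + 0.25·0
h(Cart) = 0.26·h(Help) + 0.2·h(Cart) + 0.26·1 + 0.28·0
Solving: h(Help) = 0.4373, h(Cart) = 0.4671.
Starting from Help, the probability is 0.4373.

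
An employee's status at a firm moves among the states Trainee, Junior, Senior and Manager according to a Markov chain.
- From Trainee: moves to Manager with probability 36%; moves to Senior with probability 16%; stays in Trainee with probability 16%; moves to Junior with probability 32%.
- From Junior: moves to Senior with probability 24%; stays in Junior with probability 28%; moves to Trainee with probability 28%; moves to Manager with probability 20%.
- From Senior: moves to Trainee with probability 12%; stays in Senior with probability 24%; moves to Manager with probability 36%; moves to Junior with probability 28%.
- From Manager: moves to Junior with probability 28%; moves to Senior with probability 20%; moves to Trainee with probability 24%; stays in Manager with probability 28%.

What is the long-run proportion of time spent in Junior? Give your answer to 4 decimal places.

Let the stationary distribution be π with π = πP and π_1 + π_2 + π_3 + π_4 = 1.
π_1 = 0.16·π_1 + 0.28·π_2 + 0.12·π_3 + 0.24·π_4
π_2 = 0.32·π_1 + 0.28·π_2 + 0.28·π_3 + 0.28·π_4
π_3 = 0.16·π_1 + 0.24·π_2 + 0.24·π_3 + 0.2·π_4
Solving with the normalization constraint gives π = (0.2094, 0.2884, 0.2116, 0.2906).
So the stationary probability of Junior is 0.2884.

0.2884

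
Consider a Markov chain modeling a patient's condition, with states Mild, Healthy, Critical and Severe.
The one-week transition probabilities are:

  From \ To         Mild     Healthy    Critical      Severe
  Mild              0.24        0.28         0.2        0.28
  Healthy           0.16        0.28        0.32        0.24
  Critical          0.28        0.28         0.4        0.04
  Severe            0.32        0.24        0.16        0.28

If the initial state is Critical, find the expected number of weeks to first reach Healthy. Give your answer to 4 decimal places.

3.6440

Let t(s) be the expected number of weeks to first reach Healthy from state s, with t(Healthy) = 0. Conditioning on the first week:
t(Mild) = 1 + 0.24·t(Mild) + 0.2·t(Critical) + 0.28·t(Severe)
t(Critical) = 1 + 0.28·t(Mild) + 0.4·t(Critical) + 0.04·t(Severe)
t(Severe) = 1 + 0.32·t(Mild) + 0.16·t(Critical) + 0.28·t(Severe)
Solving: t(Mild) = 3.6888, t(Critical) = 3.6440, t(Severe) = 3.8381.
Expected weeks from Critical to Healthy: 3.6440.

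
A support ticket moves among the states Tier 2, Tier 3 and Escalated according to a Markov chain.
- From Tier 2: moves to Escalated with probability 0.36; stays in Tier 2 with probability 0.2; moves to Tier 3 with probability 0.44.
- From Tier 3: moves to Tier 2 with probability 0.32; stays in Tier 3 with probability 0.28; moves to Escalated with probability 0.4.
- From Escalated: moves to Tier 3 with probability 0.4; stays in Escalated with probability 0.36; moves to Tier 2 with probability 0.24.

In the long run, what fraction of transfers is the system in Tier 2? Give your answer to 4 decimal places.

Let the stationary distribution be π with π = πP and π_1 + π_2 + π_3 = 1.
π_1 = 0.2·π_1 + 0.32·π_2 + 0.24·π_3
π_2 = 0.44·π_1 + 0.28·π_2 + 0.4·π_3
Solving with the normalization constraint gives π = (0.2590, 0.3664, 0.3747).
So the stationary probability of Tier 2 is 0.2590.

0.2590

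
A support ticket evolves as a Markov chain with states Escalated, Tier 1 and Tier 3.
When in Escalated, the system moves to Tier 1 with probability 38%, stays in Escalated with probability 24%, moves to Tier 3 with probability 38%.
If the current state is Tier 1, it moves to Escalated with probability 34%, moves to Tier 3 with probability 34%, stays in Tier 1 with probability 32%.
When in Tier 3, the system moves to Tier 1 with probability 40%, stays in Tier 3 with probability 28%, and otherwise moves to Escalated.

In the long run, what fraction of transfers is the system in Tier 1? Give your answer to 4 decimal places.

Let the stationary distribution be π with π = πP and π_1 + π_2 + π_3 = 1.
π_1 = 0.24·π_1 + 0.34·π_2 + 0.32·π_3
π_2 = 0.38·π_1 + 0.32·π_2 + 0.4·π_3
Solving with the normalization constraint gives π = (0.3031, 0.3648, 0.3322).
So the stationary probability of Tier 1 is 0.3648.

0.3648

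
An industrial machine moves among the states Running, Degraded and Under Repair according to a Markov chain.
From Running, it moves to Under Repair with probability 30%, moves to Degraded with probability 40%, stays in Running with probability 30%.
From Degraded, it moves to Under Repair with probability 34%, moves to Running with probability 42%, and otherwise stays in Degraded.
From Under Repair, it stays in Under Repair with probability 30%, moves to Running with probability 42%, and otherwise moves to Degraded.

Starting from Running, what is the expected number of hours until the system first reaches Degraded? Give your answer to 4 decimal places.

Let t(s) be the expected number of hours to first reach Degraded from state s, with t(Degraded) = 0. Conditioning on the first hour:
t(Running) = 1 + 0.3·t(Running) + 0.3·t(Under Repair)
t(Under Repair) = 1 + 0.42·t(Running) + 0.3·t(Under Repair)
Solving: t(Running) = 2.7473, t(Under Repair) = 3.0769.
Expected hours from Running to Degraded: 2.7473.

2.7473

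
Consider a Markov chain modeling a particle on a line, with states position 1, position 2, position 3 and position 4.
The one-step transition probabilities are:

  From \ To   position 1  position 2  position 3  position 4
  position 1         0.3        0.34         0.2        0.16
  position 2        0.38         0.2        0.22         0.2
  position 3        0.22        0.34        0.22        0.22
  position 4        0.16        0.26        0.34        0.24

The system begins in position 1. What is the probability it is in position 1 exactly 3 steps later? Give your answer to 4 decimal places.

0.2759

Propagate the distribution vector 3 steps from position 1.
After 0 steps: (1.0000, 0.0000, 0.0000, 0.0000)
After 1 step: (0.3000, 0.3400, 0.2000, 0.1600)
After 2 steps: (0.2888, 0.2796, 0.2332, 0.1984)
After 3 steps: (0.2759, 0.2850, 0.2380, 0.2010)
P(in position 1 after 3 steps) = 0.2759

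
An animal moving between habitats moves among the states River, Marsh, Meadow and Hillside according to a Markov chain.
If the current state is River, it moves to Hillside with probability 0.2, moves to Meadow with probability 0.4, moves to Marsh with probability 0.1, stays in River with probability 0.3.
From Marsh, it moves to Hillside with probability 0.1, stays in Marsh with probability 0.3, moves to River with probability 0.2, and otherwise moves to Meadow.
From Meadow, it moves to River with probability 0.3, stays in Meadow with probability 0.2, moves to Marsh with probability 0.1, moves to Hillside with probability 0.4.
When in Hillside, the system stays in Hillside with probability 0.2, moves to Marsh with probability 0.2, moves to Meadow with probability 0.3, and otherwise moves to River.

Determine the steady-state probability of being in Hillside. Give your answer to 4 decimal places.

0.2470

Let the stationary distribution be π with π = πP and π_1 + π_2 + π_3 + π_4 = 1.
π_1 = 0.3·π_1 + 0.2·π_2 + 0.3·π_3 + 0.3·π_4
π_2 = 0.1·π_1 + 0.3·π_2 + 0.1·π_3 + 0.2·π_4
π_3 = 0.4·π_1 + 0.4·π_2 + 0.2·π_3 + 0.3·π_4
Solving with the normalization constraint gives π = (0.2844, 0.1559, 0.3128, 0.2470).
So the stationary probability of Hillside is 0.2470.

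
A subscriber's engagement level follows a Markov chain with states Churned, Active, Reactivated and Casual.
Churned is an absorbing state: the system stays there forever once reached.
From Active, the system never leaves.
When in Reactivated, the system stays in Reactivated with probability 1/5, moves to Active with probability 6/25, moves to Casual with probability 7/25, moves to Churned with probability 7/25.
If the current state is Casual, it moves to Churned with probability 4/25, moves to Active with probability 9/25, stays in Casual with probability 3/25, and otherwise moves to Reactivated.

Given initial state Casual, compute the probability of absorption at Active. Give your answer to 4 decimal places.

0.6207

Let h(s) be the probability of absorption at Active starting from transient state s. Then h(Active) = 1 and h(Churned) = 0. By first-step analysis:
h(Reactivated) = 0.28·0 + 0.24·1 + 0.2·h(Reactivated) + 0.28·h(Casual)
h(Casual) = 0.16·0 + 0.36·1 + 0.36·h(Reactivated) + 0.12·h(Casual)
Solving: h(Reactivated) = 0.5172, h(Casual) = 0.6207.
Starting from Casual, the probability is 0.6207.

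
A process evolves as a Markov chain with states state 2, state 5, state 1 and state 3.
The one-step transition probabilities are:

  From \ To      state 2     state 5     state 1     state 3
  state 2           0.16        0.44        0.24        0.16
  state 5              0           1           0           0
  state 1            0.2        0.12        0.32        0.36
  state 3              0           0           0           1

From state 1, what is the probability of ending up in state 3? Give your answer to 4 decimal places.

Let h(s) be the probability of absorption at state 3 starting from transient state s. Then h(state 3) = 1 and h(state 5) = 0. By first-step analysis:
h(state 2) = 0.16·h(state 2) + 0.44·0 + 0.24·h(state 1) + 0.16·1
h(state 1) = 0.2·h(state 2) + 0.12·0 + 0.32·h(state 1) + 0.36·1
Solving: h(state 2) = 0.3731, h(state 1) = 0.6391.
Starting from state 1, the probability is 0.6391.

0.6391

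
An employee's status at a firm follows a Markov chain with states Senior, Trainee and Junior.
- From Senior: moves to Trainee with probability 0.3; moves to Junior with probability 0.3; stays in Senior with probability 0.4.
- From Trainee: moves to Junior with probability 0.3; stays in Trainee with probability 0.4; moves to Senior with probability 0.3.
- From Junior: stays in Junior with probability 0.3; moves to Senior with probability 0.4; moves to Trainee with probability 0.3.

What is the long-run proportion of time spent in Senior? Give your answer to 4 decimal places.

0.3667

Let the stationary distribution be π with π = πP and π_1 + π_2 + π_3 = 1.
π_1 = 0.4·π_1 + 0.3·π_2 + 0.4·π_3
π_2 = 0.3·π_1 + 0.4·π_2 + 0.3·π_3
Solving with the normalization constraint gives π = (0.3667, 0.3333, 0.3000).
So the stationary probability of Senior is 0.3667.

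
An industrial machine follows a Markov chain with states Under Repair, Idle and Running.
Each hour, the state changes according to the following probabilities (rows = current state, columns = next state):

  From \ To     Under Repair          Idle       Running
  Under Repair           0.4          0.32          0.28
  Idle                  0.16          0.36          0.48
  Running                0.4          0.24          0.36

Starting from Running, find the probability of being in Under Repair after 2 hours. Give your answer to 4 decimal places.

0.3424

Sum over the intermediate state after 1 hour:
P = P(Running→Under Repair)·P(Under Repair→Under Repair) + P(Running→Idle)·P(Idle→Under Repair) + P(Running→Running)·P(Running→Under Repair)
  = 0.4×0.4 + 0.24×0.16 + 0.36×0.4
  = 0.1600 + 0.0384 + 0.1440 = 0.3424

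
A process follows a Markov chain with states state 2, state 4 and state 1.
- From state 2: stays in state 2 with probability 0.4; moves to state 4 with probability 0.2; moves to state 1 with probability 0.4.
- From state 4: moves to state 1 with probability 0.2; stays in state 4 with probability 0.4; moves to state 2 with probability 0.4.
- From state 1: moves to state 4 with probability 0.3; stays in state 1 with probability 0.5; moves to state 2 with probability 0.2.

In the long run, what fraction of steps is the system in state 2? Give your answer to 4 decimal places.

0.3243

Let the stationary distribution be π with π = πP and π_1 + π_2 + π_3 = 1.
π_1 = 0.4·π_1 + 0.4·π_2 + 0.2·π_3
π_2 = 0.2·π_1 + 0.4·π_2 + 0.3·π_3
Solving with the normalization constraint gives π = (0.3243, 0.2973, 0.3784).
So the stationary probability of state 2 is 0.3243.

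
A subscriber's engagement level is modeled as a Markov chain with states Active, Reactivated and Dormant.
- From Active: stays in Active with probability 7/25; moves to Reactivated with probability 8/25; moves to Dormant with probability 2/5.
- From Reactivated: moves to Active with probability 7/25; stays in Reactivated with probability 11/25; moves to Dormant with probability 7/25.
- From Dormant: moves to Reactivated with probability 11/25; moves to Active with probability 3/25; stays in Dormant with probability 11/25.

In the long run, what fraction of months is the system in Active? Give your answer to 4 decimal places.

0.2216

Let the stationary distribution be π with π = πP and π_1 + π_2 + π_3 = 1.
π_1 = 0.28·π_1 + 0.28·π_2 + 0.12·π_3
π_2 = 0.32·π_1 + 0.44·π_2 + 0.44·π_3
Solving with the normalization constraint gives π = (0.2216, 0.4134, 0.3650).
So the stationary probability of Active is 0.2216.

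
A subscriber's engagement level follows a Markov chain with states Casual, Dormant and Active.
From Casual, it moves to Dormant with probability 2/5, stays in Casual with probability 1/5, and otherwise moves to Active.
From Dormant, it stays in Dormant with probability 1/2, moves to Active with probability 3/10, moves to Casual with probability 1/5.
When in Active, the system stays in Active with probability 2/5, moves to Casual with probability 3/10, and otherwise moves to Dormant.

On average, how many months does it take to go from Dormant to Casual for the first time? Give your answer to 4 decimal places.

4.2857

Let t(s) be the expected number of months to first reach Casual from state s, with t(Casual) = 0. Conditioning on the first month:
t(Dormant) = 1 + 0.5·t(Dormant) + 0.3·t(Active)
t(Active) = 1 + 0.3·t(Dormant) + 0.4·t(Active)
Solving: t(Dormant) = 4.2857, t(Active) = 3.8095.
Expected months from Dormant to Casual: 4.2857.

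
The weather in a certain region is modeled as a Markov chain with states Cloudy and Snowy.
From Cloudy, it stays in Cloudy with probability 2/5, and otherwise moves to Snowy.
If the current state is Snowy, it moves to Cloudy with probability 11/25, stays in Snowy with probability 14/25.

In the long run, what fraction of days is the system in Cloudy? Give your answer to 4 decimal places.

0.4231

Let the stationary distribution be π with π = πP and π_1 + π_2 = 1.
π_1 = 0.4·π_1 + 0.44·π_2
Solving with the normalization constraint gives π = (0.4231, 0.5769).
So the stationary probability of Cloudy is 0.4231.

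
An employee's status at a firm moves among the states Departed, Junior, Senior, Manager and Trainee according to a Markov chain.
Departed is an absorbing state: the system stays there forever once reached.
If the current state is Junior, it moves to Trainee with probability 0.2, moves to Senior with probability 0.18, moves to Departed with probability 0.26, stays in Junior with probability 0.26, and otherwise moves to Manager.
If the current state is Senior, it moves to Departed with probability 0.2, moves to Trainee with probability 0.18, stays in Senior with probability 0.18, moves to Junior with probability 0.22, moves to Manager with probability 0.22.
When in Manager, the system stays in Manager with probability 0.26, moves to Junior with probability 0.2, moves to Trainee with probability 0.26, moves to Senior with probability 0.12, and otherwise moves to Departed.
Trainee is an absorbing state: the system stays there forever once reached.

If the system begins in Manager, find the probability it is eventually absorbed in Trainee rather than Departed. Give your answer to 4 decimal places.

Let h(s) be the probability of absorption at Trainee starting from transient state s. Then h(Trainee) = 1 and h(Departed) = 0. By first-step analysis:
h(Junior) = 0.26·0 + 0.26·h(Junior) + 0.18·h(Senior) + 0.1·h(Manager) + 0.2·1
h(Senior) = 0.2·0 + 0.22·h(Junior) + 0.18·h(Senior) + 0.22·h(Manager) + 0.18·1
h(Manager) = 0.16·0 + 0.2·h(Junior) + 0.12·h(Senior) + 0.26·h(Manager) + 0.26·1
Solving: h(Junior) = 0.4657, h(Senior) = 0.4940, h(Manager) = 0.5573.
Starting from Manager, the probability is 0.5573.

0.5573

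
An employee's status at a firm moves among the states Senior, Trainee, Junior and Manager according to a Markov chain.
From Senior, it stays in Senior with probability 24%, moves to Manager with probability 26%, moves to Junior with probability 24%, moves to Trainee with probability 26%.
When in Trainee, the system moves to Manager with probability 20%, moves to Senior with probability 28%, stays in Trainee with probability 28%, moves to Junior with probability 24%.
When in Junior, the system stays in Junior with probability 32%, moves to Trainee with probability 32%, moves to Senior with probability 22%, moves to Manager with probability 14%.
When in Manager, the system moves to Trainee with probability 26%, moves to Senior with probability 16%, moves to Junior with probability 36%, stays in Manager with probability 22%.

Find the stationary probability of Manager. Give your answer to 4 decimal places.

0.2006

Let the stationary distribution be π with π = πP and π_1 + π_2 + π_3 + π_4 = 1.
π_1 = 0.24·π_1 + 0.28·π_2 + 0.22·π_3 + 0.16·π_4
π_2 = 0.26·π_1 + 0.28·π_2 + 0.32·π_3 + 0.26·π_4
π_3 = 0.24·π_1 + 0.24·π_2 + 0.32·π_3 + 0.36·π_4
Solving with the normalization constraint gives π = (0.2295, 0.2829, 0.2870, 0.2006).
So the stationary probability of Manager is 0.2006.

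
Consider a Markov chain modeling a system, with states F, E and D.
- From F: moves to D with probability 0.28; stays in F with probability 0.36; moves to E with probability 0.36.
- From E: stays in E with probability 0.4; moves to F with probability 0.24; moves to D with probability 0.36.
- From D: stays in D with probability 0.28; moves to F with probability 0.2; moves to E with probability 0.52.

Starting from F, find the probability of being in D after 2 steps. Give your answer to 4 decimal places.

Sum over the intermediate state after 1 step:
P = P(F→F)·P(F→D) + P(F→E)·P(E→D) + P(F→D)·P(D→D)
  = 0.36×0.28 + 0.36×0.36 + 0.28×0.28
  = 0.1008 + 0.1296 + 0.0784 = 0.3088

0.3088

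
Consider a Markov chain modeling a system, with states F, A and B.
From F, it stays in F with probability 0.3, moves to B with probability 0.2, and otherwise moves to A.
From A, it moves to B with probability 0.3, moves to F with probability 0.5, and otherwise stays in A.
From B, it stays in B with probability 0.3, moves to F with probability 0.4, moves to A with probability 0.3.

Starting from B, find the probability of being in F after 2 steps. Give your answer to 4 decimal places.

0.3900

Sum over the intermediate state after 1 step:
P = P(B→F)·P(F→F) + P(B→A)·P(A→F) + P(B→B)·P(B→F)
  = 0.4×0.3 + 0.3×0.5 + 0.3×0.4
  = 0.1200 + 0.1500 + 0.1200 = 0.3900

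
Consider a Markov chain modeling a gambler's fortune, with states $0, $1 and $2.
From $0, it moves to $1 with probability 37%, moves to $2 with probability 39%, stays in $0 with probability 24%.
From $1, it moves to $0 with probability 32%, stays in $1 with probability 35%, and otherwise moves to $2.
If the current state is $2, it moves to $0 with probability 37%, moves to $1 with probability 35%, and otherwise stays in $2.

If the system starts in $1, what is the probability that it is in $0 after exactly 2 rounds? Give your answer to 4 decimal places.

0.3109

Sum over the intermediate state after 1 round:
P = P($1→$0)·P($0→$0) + P($1→$1)·P($1→$0) + P($1→$2)·P($2→$0)
  = 0.32×0.24 + 0.35×0.32 + 0.33×0.37
  = 0.0768 + 0.1120 + 0.1221 = 0.3109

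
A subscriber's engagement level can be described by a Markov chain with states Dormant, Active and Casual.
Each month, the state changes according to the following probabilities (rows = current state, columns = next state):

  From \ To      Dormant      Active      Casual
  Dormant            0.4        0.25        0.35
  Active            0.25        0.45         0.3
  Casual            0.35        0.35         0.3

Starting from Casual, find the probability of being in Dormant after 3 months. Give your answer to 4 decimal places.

Propagate the distribution vector 3 months from Casual.
After 0 months: (0.0000, 0.0000, 1.0000)
After 1 month: (0.3500, 0.3500, 0.3000)
After 2 months: (0.3325, 0.3500, 0.3175)
After 3 months: (0.3316, 0.3518, 0.3166)
P(in Dormant after 3 months) = 0.3316

0.3316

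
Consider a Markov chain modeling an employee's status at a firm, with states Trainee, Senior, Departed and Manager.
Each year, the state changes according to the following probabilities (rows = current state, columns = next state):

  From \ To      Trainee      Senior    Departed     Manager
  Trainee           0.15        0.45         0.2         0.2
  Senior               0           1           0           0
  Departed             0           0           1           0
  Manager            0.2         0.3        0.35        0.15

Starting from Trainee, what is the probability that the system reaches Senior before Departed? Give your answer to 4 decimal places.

Let h(s) be the probability of absorption at Senior starting from transient state s. Then h(Senior) = 1 and h(Departed) = 0. By first-step analysis:
h(Trainee) = 0.15·h(Trainee) + 0.45·1 + 0.2·0 + 0.2·h(Manager)
h(Manager) = 0.2·h(Trainee) + 0.3·1 + 0.35·0 + 0.15·h(Manager)
Solving: h(Trainee) = 0.6484, h(Manager) = 0.5055.
Starting from Trainee, the probability is 0.6484.

0.6484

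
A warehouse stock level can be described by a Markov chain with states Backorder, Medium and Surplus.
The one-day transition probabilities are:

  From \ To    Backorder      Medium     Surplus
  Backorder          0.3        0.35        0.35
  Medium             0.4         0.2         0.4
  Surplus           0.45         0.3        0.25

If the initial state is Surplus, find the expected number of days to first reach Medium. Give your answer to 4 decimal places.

3.1293

Let t(s) be the expected number of days to first reach Medium from state s, with t(Medium) = 0. Conditioning on the first day:
t(Backorder) = 1 + 0.3·t(Backorder) + 0.35·t(Surplus)
t(Surplus) = 1 + 0.45·t(Backorder) + 0.25·t(Surplus)
Solving: t(Backorder) = 2.9932, t(Surplus) = 3.1293.
Expected days from Surplus to Medium: 3.1293.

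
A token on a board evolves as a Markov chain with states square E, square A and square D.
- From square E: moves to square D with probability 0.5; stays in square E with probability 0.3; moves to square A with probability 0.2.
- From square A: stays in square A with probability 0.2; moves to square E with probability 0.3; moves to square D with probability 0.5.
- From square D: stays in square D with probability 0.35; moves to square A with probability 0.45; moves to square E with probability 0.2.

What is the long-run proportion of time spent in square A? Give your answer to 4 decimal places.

0.3087

Let the stationary distribution be π with π = πP and π_1 + π_2 + π_3 = 1.
π_1 = 0.3·π_1 + 0.3·π_2 + 0.2·π_3
π_2 = 0.2·π_1 + 0.2·π_2 + 0.45·π_3
Solving with the normalization constraint gives π = (0.2565, 0.3087, 0.4348).
So the stationary probability of square A is 0.3087.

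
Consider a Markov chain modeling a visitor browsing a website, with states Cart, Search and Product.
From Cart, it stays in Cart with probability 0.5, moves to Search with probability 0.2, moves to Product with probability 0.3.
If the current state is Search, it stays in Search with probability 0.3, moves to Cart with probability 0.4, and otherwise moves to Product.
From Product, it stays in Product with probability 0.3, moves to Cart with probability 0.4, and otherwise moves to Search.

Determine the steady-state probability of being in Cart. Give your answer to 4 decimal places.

0.4444

Let the stationary distribution be π with π = πP and π_1 + π_2 + π_3 = 1.
π_1 = 0.5·π_1 + 0.4·π_2 + 0.4·π_3
π_2 = 0.2·π_1 + 0.3·π_2 + 0.3·π_3
Solving with the normalization constraint gives π = (0.4444, 0.2556, 0.3000).
So the stationary probability of Cart is 0.4444.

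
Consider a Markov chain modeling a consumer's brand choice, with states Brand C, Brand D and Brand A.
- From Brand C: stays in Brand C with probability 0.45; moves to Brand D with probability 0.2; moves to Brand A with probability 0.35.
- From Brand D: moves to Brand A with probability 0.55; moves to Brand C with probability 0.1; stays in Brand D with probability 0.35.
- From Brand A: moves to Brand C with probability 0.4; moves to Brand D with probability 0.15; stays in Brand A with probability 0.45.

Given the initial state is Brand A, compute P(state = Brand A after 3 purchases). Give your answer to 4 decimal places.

Propagate the distribution vector 3 purchases from Brand A.
After 0 purchases: (0.0000, 0.0000, 1.0000)
After 1 purchase: (0.4000, 0.1500, 0.4500)
After 2 purchases: (0.3750, 0.2000, 0.4250)
After 3 purchases: (0.3588, 0.2088, 0.4325)
P(in Brand A after 3 purchases) = 0.4325

0.4325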